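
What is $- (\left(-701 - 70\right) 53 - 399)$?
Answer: $41262$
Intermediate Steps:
$- (\left(-701 - 70\right) 53 - 399) = - (\left(-771\right) 53 - 399) = - (-40863 - 399) = \left(-1\right) \left(-41262\right) = 41262$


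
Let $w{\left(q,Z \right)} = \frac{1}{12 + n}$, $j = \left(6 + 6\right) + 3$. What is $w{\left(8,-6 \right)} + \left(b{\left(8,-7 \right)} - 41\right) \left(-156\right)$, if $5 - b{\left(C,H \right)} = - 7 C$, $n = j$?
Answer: $- \frac{84239}{27} \approx -3120.0$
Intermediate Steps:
$j = 15$ ($j = 12 + 3 = 15$)
$n = 15$
$w{\left(q,Z \right)} = \frac{1}{27}$ ($w{\left(q,Z \right)} = \frac{1}{12 + 15} = \frac{1}{27}$)
$b{\left(C,H \right)} = 5 + 7 C$ ($b{\left(C,H \right)} = 5 - - 7 C = 5 + 7 C$)
$w{\left(8,-6 \right)} + \left(b{\left(8,-7 \right)} - 41\right) \left(-156\right) = \frac{1}{27} + \left(\left(5 + 7 \cdot 8\right) - 41\right) \left(-156\right) = \frac{1}{27} + \left(\left(5 + 56\right) - 41\right) \left(-156\right) = \frac{1}{27} + \left(61 - 41\right) \left(-156\right) = \frac{1}{27} + 20 \left(-156\right) = \frac{1}{27} - 3120 = - \frac{84239}{27}$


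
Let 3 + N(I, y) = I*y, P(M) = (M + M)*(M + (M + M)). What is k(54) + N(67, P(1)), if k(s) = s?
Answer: 453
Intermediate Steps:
P(M) = 6*M² (P(M) = (2*M)*(M + 2*M) = (2*M)*(3*M) = 6*M²)
N(I, y) = -3 + I*y
k(54) + N(67, P(1)) = 54 + (-3 + 67*(6*1²)) = 54 + (-3 + 67*(6*1)) = 54 + (-3 + 67*6) = 54 + (-3 + 402) = 54 + 399 = 453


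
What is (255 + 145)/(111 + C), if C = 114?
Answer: 16/9 ≈ 1.7778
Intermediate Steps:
(255 + 145)/(111 + C) = (255 + 145)/(111 + 114) = 400/225 = 400*(1/225) = 16/9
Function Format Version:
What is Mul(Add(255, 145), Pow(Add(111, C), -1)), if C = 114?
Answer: Rational(16, 9) ≈ 1.7778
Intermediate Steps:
Mul(Add(255, 145), Pow(Add(111, C), -1)) = Mul(Add(255, 145), Pow(Add(111, 114), -1)) = Mul(400, Pow(225, -1)) = Mul(400, Rational(1, 225)) = Rational(16, 9)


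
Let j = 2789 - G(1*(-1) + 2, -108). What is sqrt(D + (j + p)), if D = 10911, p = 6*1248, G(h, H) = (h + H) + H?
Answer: sqrt(21403) ≈ 146.30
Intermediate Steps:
G(h, H) = h + 2*H (G(h, H) = (H + h) + H = h + 2*H)
p = 7488
j = 3004 (j = 2789 - ((1*(-1) + 2) + 2*(-108)) = 2789 - ((-1 + 2) - 216) = 2789 - (1 - 216) = 2789 - 1*(-215) = 2789 + 215 = 3004)
sqrt(D + (j + p)) = sqrt(10911 + (3004 + 7488)) = sqrt(10911 + 10492) = sqrt(21403)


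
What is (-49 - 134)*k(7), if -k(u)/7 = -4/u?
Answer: -732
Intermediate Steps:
k(u) = 28/u (k(u) = -(-28)/u = 28/u)
(-49 - 134)*k(7) = (-49 - 134)*(28/7) = -5124/7 = -183*4 = -732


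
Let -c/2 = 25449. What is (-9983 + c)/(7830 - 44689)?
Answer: 60881/36859 ≈ 1.6517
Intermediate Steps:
c = -50898 (c = -2*25449 = -50898)
(-9983 + c)/(7830 - 44689) = (-9983 - 50898)/(7830 - 44689) = -60881/(-36859) = -60881*(-1/36859) = 60881/36859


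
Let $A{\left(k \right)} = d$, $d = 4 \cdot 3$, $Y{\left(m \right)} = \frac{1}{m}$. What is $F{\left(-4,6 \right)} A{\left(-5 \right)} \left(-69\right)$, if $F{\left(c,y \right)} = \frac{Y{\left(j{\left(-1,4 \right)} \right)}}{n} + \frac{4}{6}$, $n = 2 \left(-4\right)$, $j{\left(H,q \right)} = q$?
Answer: $- \frac{4209}{8} \approx -526.13$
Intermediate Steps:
$d = 12$
$n = -8$
$A{\left(k \right)} = 12$
$F{\left(c,y \right)} = \frac{61}{96}$ ($F{\left(c,y \right)} = \frac{1}{4 \left(-8\right)} + \frac{4}{6} = \frac{1}{4} \left(- \frac{1}{8}\right) + 4 \cdot \frac{1}{6} = - \frac{1}{32} + \frac{2}{3} = \frac{61}{96}$)
$F{\left(-4,6 \right)} A{\left(-5 \right)} \left(-69\right) = \frac{61}{96} \cdot 12 \left(-69\right) = \frac{61}{8} \left(-69\right) = - \frac{4209}{8}$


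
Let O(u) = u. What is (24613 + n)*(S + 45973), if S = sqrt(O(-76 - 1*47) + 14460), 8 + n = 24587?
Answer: 2261503816 + 442728*sqrt(177) ≈ 2.2674e+9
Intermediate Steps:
n = 24579 (n = -8 + 24587 = 24579)
S = 9*sqrt(177) (S = sqrt((-76 - 1*47) + 14460) = sqrt((-76 - 47) + 14460) = sqrt(-123 + 14460) = sqrt(14337) = 9*sqrt(177) ≈ 119.74)
(24613 + n)*(S + 45973) = (24613 + 24579)*(9*sqrt(177) + 45973) = 49192*(45973 + 9*sqrt(177)) = 2261503816 + 442728*sqrt(177)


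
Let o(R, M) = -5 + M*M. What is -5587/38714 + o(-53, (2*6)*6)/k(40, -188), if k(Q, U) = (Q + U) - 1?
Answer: -201332269/5768386 ≈ -34.903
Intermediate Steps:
o(R, M) = -5 + M**2
k(Q, U) = -1 + Q + U
-5587/38714 + o(-53, (2*6)*6)/k(40, -188) = -5587/38714 + (-5 + ((2*6)*6)**2)/(-1 + 40 - 188) = -5587*1/38714 + (-5 + (12*6)**2)/(-149) = -5587/38714 + (-5 + 72**2)*(-1/149) = -5587/38714 + (-5 + 5184)*(-1/149) = -5587/38714 + 5179*(-1/149) = -5587/38714 - 5179/149 = -201332269/5768386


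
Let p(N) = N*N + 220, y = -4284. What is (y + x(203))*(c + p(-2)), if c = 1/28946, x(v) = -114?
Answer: -14258107095/14473 ≈ -9.8515e+5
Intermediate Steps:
c = 1/28946 ≈ 3.4547e-5
p(N) = 220 + N² (p(N) = N² + 220 = 220 + N²)
(y + x(203))*(c + p(-2)) = (-4284 - 114)*(1/28946 + (220 + (-2)²)) = -4398*(1/28946 + (220 + 4)) = -4398*(1/28946 + 224) = -4398*6483905/28946 = -14258107095/14473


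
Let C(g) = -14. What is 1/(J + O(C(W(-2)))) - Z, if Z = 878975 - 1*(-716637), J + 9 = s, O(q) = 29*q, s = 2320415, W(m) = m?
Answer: -3701819839999/2320000 ≈ -1.5956e+6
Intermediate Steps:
J = 2320406 (J = -9 + 2320415 = 2320406)
Z = 1595612 (Z = 878975 + 716637 = 1595612)
1/(J + O(C(W(-2)))) - Z = 1/(2320406 + 29*(-14)) - 1*1595612 = 1/(2320406 - 406) - 1595612 = 1/2320000 - 1595612 = -3701819839999/2320000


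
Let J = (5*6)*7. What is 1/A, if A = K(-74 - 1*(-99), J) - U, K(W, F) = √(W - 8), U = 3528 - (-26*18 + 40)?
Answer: -3956/15649919 - √17/15649919 ≈ -0.00025304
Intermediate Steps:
U = 3956 (U = 3528 - (-468 + 40) = 3528 - 1*(-428) = 3528 + 428 = 3956)
J = 210 (J = 30*7 = 210)
K(W, F) = √(-8 + W)
A = -3956 + √17 (A = √(-8 + (-74 - 1*(-99))) - 1*3956 = √(-8 + (-74 + 99)) - 3956 = √(-8 + 25) - 3956 = √17 - 3956 = -3956 + √17 ≈ -3951.9)
1/A = 1/(-3956 + √17)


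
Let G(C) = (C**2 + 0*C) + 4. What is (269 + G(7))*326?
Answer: 104972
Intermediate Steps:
G(C) = 4 + C**2 (G(C) = (C**2 + 0) + 4 = C**2 + 4 = 4 + C**2)
(269 + G(7))*326 = (269 + (4 + 7**2))*326 = (269 + (4 + 49))*326 = (269 + 53)*326 = 322*326 = 104972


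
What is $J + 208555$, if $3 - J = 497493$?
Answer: $-288935$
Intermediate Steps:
$J = -497490$ ($J = 3 - 497493 = -497490$)
$J + 208555 = -497490 + 208555 = -288935$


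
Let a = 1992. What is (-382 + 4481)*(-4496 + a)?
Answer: -10263896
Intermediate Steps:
(-382 + 4481)*(-4496 + a) = (-382 + 4481)*(-4496 + 1992) = 4099*(-2504) = -10263896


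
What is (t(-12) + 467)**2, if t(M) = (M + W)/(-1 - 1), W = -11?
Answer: 915849/4 ≈ 2.2896e+5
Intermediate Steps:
t(M) = 11/2 - M/2 (t(M) = (M - 11)/(-1 - 1) = (-11 + M)/(-2) = (-11 + M)*(-1/2) = 11/2 - M/2)
(t(-12) + 467)**2 = ((11/2 - 1/2*(-12)) + 467)**2 = ((11/2 + 6) + 467)**2 = (23/2 + 467)**2 = (957/2)**2 = 915849/4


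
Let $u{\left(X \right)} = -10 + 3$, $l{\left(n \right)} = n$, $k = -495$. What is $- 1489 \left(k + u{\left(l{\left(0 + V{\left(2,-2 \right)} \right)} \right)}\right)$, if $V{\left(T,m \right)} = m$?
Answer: $747478$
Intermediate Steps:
$u{\left(X \right)} = -7$
$- 1489 \left(k + u{\left(l{\left(0 + V{\left(2,-2 \right)} \right)} \right)}\right) = - 1489 \left(-495 - 7\right) = \left(-1489\right) \left(-502\right) = 747478$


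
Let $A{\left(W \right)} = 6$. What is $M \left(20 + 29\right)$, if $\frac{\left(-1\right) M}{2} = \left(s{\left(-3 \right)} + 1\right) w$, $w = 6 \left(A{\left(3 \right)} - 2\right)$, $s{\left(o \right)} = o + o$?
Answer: $11760$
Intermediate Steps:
$s{\left(o \right)} = 2 o$
$w = 24$ ($w = 6 \left(6 - 2\right) = 6 \cdot 4 = 24$)
$M = 240$ ($M = - 2 \left(2 \left(-3\right) + 1\right) 24 = - 2 \left(-6 + 1\right) 24 = - 2 \left(\left(-5\right) 24\right) = \left(-2\right) \left(-120\right) = 240$)
$M \left(20 + 29\right) = 240 \left(20 + 29\right) = 240 \cdot 49 = 11760$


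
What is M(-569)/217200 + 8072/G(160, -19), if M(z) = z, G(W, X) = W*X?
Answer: -10968551/4126800 ≈ -2.6579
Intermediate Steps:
M(-569)/217200 + 8072/G(160, -19) = -569/217200 + 8072/((160*(-19))) = -569*1/217200 + 8072/(-3040) = -569/217200 + 8072*(-1/3040) = -569/217200 - 1009/380 = -10968551/4126800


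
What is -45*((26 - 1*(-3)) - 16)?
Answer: -585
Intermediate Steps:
-45*((26 - 1*(-3)) - 16) = -45*((26 + 3) - 16) = -45*(29 - 16) = -45*13 = -585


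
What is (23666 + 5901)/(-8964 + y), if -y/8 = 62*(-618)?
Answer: 29567/297564 ≈ 0.099363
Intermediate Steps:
y = 306528 (y = -496*(-618) = -8*(-38316) = 306528)
(23666 + 5901)/(-8964 + y) = (23666 + 5901)/(-8964 + 306528) = 29567/297564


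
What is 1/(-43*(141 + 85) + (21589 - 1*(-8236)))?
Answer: 1/20107 ≈ 4.9734e-5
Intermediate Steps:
1/(-43*(141 + 85) + (21589 - 1*(-8236))) = 1/(-43*226 + (21589 + 8236)) = 1/(-9718 + 29825) = 1/20107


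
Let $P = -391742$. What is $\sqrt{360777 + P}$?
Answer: $i \sqrt{30965} \approx 175.97 i$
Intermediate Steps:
$\sqrt{360777 + P} = \sqrt{360777 - 391742} = \sqrt{-30965} = i \sqrt{30965}$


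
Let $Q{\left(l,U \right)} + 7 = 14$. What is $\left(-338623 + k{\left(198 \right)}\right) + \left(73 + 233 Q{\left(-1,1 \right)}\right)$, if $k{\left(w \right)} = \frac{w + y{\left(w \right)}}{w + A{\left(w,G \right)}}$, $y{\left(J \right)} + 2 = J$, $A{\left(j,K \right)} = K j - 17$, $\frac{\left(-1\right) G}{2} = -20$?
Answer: $- \frac{2729380425}{8101} \approx -3.3692 \cdot 10^{5}$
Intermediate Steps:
$G = 40$ ($G = \left(-2\right) \left(-20\right) = 40$)
$Q{\left(l,U \right)} = 7$ ($Q{\left(l,U \right)} = -7 + 14 = 7$)
$A{\left(j,K \right)} = -17 + K j$
$y{\left(J \right)} = -2 + J$
$k{\left(w \right)} = \frac{-2 + 2 w}{-17 + 41 w}$ ($k{\left(w \right)} = \frac{w + \left(-2 + w\right)}{w + \left(-17 + 40 w\right)} = \frac{-2 + 2 w}{-17 + 41 w}$)
$\left(-338623 + k{\left(198 \right)}\right) + \left(73 + 233 Q{\left(-1,1 \right)}\right) = \left(-338623 + \frac{2 \left(-1 + 198\right)}{-17 + 41 \cdot 198}\right) + \left(73 + 233 \cdot 7\right) = \left(-338623 + 2 \frac{1}{-17 + 8118} \cdot 197\right) + \left(73 + 1631\right) = \left(-338623 + 2 \cdot \frac{1}{8101} \cdot 197\right) + 1704 = \left(-338623 + \frac{394}{8101}\right) + 1704 = - \frac{2743184529}{8101} + 1704 = - \frac{2729380425}{8101}$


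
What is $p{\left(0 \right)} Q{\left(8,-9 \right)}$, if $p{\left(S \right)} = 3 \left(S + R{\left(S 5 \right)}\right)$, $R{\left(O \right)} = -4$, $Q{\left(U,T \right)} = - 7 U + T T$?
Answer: $-300$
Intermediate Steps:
$Q{\left(U,T \right)} = T^{2} - 7 U$ ($Q{\left(U,T \right)} = - 7 U + T^{2} = T^{2} - 7 U$)
$p{\left(S \right)} = -12 + 3 S$ ($p{\left(S \right)} = 3 \left(S - 4\right) = 3 \left(-4 + S\right) = -12 + 3 S$)
$p{\left(0 \right)} Q{\left(8,-9 \right)} = \left(-12 + 3 \cdot 0\right) \left(\left(-9\right)^{2} - 56\right) = \left(-12 + 0\right) \left(81 - 56\right) = \left(-12\right) 25 = -300$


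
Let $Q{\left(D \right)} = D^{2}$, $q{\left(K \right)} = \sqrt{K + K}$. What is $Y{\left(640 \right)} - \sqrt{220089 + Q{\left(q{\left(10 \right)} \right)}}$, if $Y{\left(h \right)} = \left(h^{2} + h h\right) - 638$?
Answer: $818562 - \sqrt{220109} \approx 8.1809 \cdot 10^{5}$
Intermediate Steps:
$Y{\left(h \right)} = -638 + 2 h^{2}$ ($Y{\left(h \right)} = \left(h^{2} + h^{2}\right) - 638 = 2 h^{2} - 638 = -638 + 2 h^{2}$)
$q{\left(K \right)} = \sqrt{2} \sqrt{K}$ ($q{\left(K \right)} = \sqrt{2 K} = \sqrt{2} \sqrt{K}$)
$Y{\left(640 \right)} - \sqrt{220089 + Q{\left(q{\left(10 \right)} \right)}} = \left(-638 + 2 \cdot 640^{2}\right) - \sqrt{220089 + \left(\sqrt{2} \sqrt{10}\right)^{2}} = \left(-638 + 2 \cdot 409600\right) - \sqrt{220089 + \left(2 \sqrt{5}\right)^{2}} = \left(-638 + 819200\right) - \sqrt{220089 + 20} = 818562 - \sqrt{220109}$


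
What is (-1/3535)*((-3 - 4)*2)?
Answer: 2/505 ≈ 0.0039604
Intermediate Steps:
(-1/3535)*((-3 - 4)*2) = (-1*1/3535)*(-7*2) = -1/3535*(-14) = 2/505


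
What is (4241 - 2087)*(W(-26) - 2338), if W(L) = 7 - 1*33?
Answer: -5092056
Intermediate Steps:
W(L) = -26 (W(L) = 7 - 33 = -26)
(4241 - 2087)*(W(-26) - 2338) = (4241 - 2087)*(-26 - 2338) = 2154*(-2364) = -5092056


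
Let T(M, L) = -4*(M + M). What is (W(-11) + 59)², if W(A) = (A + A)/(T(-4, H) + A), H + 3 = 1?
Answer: 1481089/441 ≈ 3358.5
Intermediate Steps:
H = -2 (H = -3 + 1 = -2)
T(M, L) = -8*M
W(A) = 2*A/(32 + A) (W(A) = (A + A)/(-8*(-4) + A) = (2*A)/(32 + A) = 2*A/(32 + A))
(W(-11) + 59)² = (2*(-11)/(32 - 11) + 59)² = (2*(-11)/21 + 59)² = (2*(-11)*(1/21) + 59)² = (-22/21 + 59)² = (1217/21)² = 1481089/441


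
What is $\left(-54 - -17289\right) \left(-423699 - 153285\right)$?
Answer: $-9944319240$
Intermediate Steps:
$\left(-54 - -17289\right) \left(-423699 - 153285\right) = \left(-54 + 17289\right) \left(-576984\right) = 17235 \left(-576984\right) = -9944319240$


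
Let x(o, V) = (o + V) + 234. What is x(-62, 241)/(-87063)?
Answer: -413/87063 ≈ -0.0047437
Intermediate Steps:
x(o, V) = 234 + V + o (x(o, V) = (V + o) + 234 = 234 + V + o)
x(-62, 241)/(-87063) = (234 + 241 - 62)/(-87063) = 413*(-1/87063) = -413/87063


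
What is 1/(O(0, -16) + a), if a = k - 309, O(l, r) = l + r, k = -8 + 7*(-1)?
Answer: -1/340 ≈ -0.0029412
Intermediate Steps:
k = -15 (k = -8 - 7 = -15)
a = -324 (a = -15 - 309 = -324)
1/(O(0, -16) + a) = 1/((0 - 16) - 324) = 1/(-16 - 324) = 1/(-340) = -1/340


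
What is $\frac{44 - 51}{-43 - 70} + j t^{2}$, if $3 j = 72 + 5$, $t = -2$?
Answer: $\frac{34825}{339} \approx 102.73$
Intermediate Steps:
$j = \frac{77}{3}$ ($j = \frac{72 + 5}{3} = \frac{1}{3} \cdot 77 = \frac{77}{3} \approx 25.667$)
$\frac{44 - 51}{-43 - 70} + j t^{2} = \frac{44 - 51}{-43 - 70} + \frac{77 \left(-2\right)^{2}}{3} = - \frac{7}{-113} + \frac{77}{3} \cdot 4 = \left(-7\right) \left(- \frac{1}{113}\right) + \frac{308}{3} = \frac{7}{113} + \frac{308}{3} = \frac{34825}{339}$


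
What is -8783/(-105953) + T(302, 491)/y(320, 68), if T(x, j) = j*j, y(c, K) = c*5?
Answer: 25557307993/169524800 ≈ 150.76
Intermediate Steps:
y(c, K) = 5*c
T(x, j) = j**2
-8783/(-105953) + T(302, 491)/y(320, 68) = -8783/(-105953) + 491**2/((5*320)) = -8783*(-1/105953) + 241081/1600 = 8783/105953 + 241081*(1/1600) = 8783/105953 + 241081/1600 = 25557307993/169524800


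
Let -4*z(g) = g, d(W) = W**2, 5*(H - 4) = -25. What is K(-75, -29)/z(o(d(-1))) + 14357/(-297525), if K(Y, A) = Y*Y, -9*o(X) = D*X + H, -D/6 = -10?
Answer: 60247965437/17553975 ≈ 3432.2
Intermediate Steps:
D = 60 (D = -6*(-10) = 60)
H = -1 (H = 4 + (1/5)*(-25) = 4 - 5 = -1)
o(X) = 1/9 - 20*X/3 (o(X) = -(60*X - 1)/9 = -(-1 + 60*X)/9 = 1/9 - 20*X/3)
z(g) = -g/4
K(Y, A) = Y**2
K(-75, -29)/z(o(d(-1))) + 14357/(-297525) = (-75)**2/((-(1/9 - 20/3*(-1)**2)/4)) + 14357/(-297525) = 5625/((-(1/9 - 20/3*1)/4)) + 14357*(-1/297525) = 5625/((-(1/9 - 20/3)/4)) - 14357/297525 = 5625/((-1/4*(-59/9))) - 14357/297525 = 5625/(59/36) - 14357/297525 = 5625*(36/59) - 14357/297525 = 202500/59 - 14357/297525 = 60247965437/17553975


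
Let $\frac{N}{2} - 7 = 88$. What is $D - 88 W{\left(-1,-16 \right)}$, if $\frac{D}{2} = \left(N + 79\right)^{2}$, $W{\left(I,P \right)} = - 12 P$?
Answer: $127826$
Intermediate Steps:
$N = 190$ ($N = 14 + 2 \cdot 88 = 14 + 176 = 190$)
$D = 144722$ ($D = 2 \left(190 + 79\right)^{2} = 2 \cdot 269^{2} = 2 \cdot 72361 = 144722$)
$D - 88 W{\left(-1,-16 \right)} = 144722 - 88 \left(\left(-12\right) \left(-16\right)\right) = 144722 - 16896 = 127826$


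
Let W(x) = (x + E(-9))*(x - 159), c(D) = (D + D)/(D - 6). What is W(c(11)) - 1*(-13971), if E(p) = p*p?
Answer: 19204/25 ≈ 768.16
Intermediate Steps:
E(p) = p²
c(D) = 2*D/(-6 + D) (c(D) = (2*D)/(-6 + D) = 2*D/(-6 + D))
W(x) = (-159 + x)*(81 + x) (W(x) = (x + (-9)²)*(x - 159) = (x + 81)*(-159 + x) = (81 + x)*(-159 + x) = (-159 + x)*(81 + x))
W(c(11)) - 1*(-13971) = (-12879 + (2*11/(-6 + 11))² - 156*11/(-6 + 11)) - 1*(-13971) = (-12879 + (2*11/5)² - 156*11/5) + 13971 = (-12879 + (2*11*(⅕))² - 156*11/5) + 13971 = (-12879 + (22/5)² - 78*22/5) + 13971 = (-12879 + 484/25 - 1716/5) + 13971 = -330071/25 + 13971 = 19204/25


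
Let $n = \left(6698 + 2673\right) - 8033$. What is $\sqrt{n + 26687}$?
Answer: $5 \sqrt{1121} \approx 167.41$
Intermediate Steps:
$n = 1338$ ($n = 9371 - 8033 = 1338$)
$\sqrt{n + 26687} = \sqrt{1338 + 26687} = \sqrt{28025} = 5 \sqrt{1121}$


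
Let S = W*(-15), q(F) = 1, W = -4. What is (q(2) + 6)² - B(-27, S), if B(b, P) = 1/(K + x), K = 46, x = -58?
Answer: 589/12 ≈ 49.083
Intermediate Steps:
S = 60 (S = -4*(-15) = 60)
B(b, P) = -1/12 (B(b, P) = 1/(46 - 58) = 1/(-12) = -1/12)
(q(2) + 6)² - B(-27, S) = (1 + 6)² - 1*(-1/12) = 7² + 1/12 = 49 + 1/12 = 589/12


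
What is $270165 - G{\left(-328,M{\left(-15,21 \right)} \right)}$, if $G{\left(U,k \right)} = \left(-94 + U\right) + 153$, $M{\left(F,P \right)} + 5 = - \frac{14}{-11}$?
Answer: $270434$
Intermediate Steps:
$M{\left(F,P \right)} = - \frac{41}{11}$ ($M{\left(F,P \right)} = -5 - \frac{14}{-11} = -5 - - \frac{14}{11} = -5 + \frac{14}{11} = - \frac{41}{11}$)
$G{\left(U,k \right)} = 59 + U$
$270165 - G{\left(-328,M{\left(-15,21 \right)} \right)} = 270165 - \left(59 - 328\right) = 270165 - -269 = 270165 + 269 = 270434$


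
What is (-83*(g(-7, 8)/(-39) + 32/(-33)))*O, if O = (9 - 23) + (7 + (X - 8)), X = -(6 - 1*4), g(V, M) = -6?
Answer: -493850/429 ≈ -1151.2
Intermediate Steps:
X = -2 (X = -(6 - 4) = -1*2 = -2)
O = -17 (O = (9 - 23) + (7 + (-2 - 8)) = -14 + (7 - 10) = -14 - 3 = -17)
(-83*(g(-7, 8)/(-39) + 32/(-33)))*O = -83*(-6/(-39) + 32/(-33))*(-17) = -83*(-6*(-1/39) + 32*(-1/33))*(-17) = -83*(2/13 - 32/33)*(-17) = -83*(-350/429)*(-17) = (29050/429)*(-17) = -493850/429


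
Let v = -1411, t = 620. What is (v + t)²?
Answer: 625681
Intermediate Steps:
(v + t)² = (-1411 + 620)² = (-791)² = 625681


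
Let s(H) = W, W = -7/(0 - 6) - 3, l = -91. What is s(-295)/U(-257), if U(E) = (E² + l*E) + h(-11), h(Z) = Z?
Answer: -11/536550 ≈ -2.0501e-5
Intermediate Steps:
W = -11/6 (W = -7/(-6) - 3 = -⅙*(-7) - 3 = 7/6 - 3 = -11/6 ≈ -1.8333)
s(H) = -11/6
U(E) = -11 + E² - 91*E (U(E) = (E² - 91*E) - 11 = -11 + E² - 91*E)
s(-295)/U(-257) = -11/(6*(-11 + (-257)² - 91*(-257))) = -11/(6*(-11 + 66049 + 23387)) = -11/6/89425 = -11/6*1/89425 = -11/536550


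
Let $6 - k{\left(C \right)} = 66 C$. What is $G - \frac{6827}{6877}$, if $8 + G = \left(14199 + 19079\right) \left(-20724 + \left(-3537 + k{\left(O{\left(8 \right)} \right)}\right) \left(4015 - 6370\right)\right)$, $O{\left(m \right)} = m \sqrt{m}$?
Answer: $\frac{1898283906943643}{6877} + 82758392640 \sqrt{2} \approx 3.9307 \cdot 10^{11}$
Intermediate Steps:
$O{\left(m \right)} = m^{\frac{3}{2}}$
$k{\left(C \right)} = 6 - 66 C$
$G = 276033722110 + 82758392640 \sqrt{2}$ ($G = -8 + \left(14199 + 19079\right) \left(-20724 + \left(-3537 + \left(6 - 66 \cdot 8^{\frac{3}{2}}\right)\right) \left(4015 - 6370\right)\right) = -8 + 33278 \left(-20724 + \left(-3537 + \left(6 - 66 \cdot 16 \sqrt{2}\right)\right) \left(-2355\right)\right) = -8 + 33278 \left(-20724 + \left(-3537 + \left(6 - 1056 \sqrt{2}\right)\right) \left(-2355\right)\right) = -8 + 33278 \left(-20724 + \left(-3531 - 1056 \sqrt{2}\right) \left(-2355\right)\right) = -8 + 33278 \left(-20724 + \left(8315505 + 2486880 \sqrt{2}\right)\right) = -8 + 33278 \left(8294781 + 2486880 \sqrt{2}\right) = -8 + \left(276033722118 + 82758392640 \sqrt{2}\right) = 276033722110 + 82758392640 \sqrt{2} \approx 3.9307 \cdot 10^{11}$)
$G - \frac{6827}{6877} = \left(276033722110 + 82758392640 \sqrt{2}\right) - \frac{6827}{6877} = \frac{1898283906943643}{6877} + 82758392640 \sqrt{2}$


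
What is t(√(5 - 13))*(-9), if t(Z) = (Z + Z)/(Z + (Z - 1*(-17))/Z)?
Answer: 1296/89 - 288*I*√2/89 ≈ 14.562 - 4.5763*I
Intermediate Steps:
t(Z) = 2*Z/(Z + (17 + Z)/Z) (t(Z) = (2*Z)/(Z + (Z + 17)/Z) = (2*Z)/(Z + (17 + Z)/Z) = 2*Z/(Z + (17 + Z)/Z))
t(√(5 - 13))*(-9) = (2*(√(5 - 13))²/(17 + √(5 - 13) + (√(5 - 13))²))*(-9) = (2*(√(-8))²/(17 + √(-8) + (√(-8))²))*(-9) = (2*(2*I*√2)²/(17 + 2*I*√2 + (2*I*√2)²))*(-9) = (2*(-8)/(17 + 2*I*√2 - 8))*(-9) = (2*(-8)/(9 + 2*I*√2))*(-9) = -16/(9 + 2*I*√2)*(-9) = 144/(9 + 2*I*√2)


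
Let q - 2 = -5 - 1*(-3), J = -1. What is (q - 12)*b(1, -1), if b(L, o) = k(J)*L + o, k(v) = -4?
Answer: 60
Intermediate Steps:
q = 0 (q = 2 + (-5 - 1*(-3)) = 2 + (-5 + 3) = 2 - 2 = 0)
b(L, o) = o - 4*L (b(L, o) = -4*L + o = o - 4*L)
(q - 12)*b(1, -1) = (0 - 12)*(-1 - 4*1) = -12*(-1 - 4) = -12*(-5) = 60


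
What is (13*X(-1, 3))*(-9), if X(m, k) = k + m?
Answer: -234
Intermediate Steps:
(13*X(-1, 3))*(-9) = (13*(3 - 1))*(-9) = (13*2)*(-9) = 26*(-9) = -234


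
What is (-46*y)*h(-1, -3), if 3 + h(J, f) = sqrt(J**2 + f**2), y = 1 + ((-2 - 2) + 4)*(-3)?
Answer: 138 - 46*sqrt(10) ≈ -7.4648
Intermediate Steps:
y = 1 (y = 1 + (-4 + 4)*(-3) = 1 + 0*(-3) = 1 + 0 = 1)
h(J, f) = -3 + sqrt(J**2 + f**2)
(-46*y)*h(-1, -3) = (-46*1)*(-3 + sqrt((-1)**2 + (-3)**2)) = -46*(-3 + sqrt(1 + 9)) = -46*(-3 + sqrt(10)) = 138 - 46*sqrt(10)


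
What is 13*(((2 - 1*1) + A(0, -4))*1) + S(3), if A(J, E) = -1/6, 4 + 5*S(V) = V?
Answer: 319/30 ≈ 10.633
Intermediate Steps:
S(V) = -4/5 + V/5
A(J, E) = -1/6 (A(J, E) = -1*1/6 = -1/6)
13*(((2 - 1*1) + A(0, -4))*1) + S(3) = 13*(((2 - 1*1) - 1/6)*1) + (-4/5 + (1/5)*3) = 13*(((2 - 1) - 1/6)*1) + (-4/5 + 3/5) = 13*((1 - 1/6)*1) - 1/5 = 13*((5/6)*1) - 1/5 = 13*(5/6) - 1/5 = 65/6 - 1/5 = 319/30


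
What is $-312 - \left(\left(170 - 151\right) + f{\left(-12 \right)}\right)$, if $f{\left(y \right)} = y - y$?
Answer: $-331$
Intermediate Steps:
$f{\left(y \right)} = 0$
$-312 - \left(\left(170 - 151\right) + f{\left(-12 \right)}\right) = -312 - \left(\left(170 - 151\right) + 0\right) = -312 - \left(19 + 0\right) = -312 - 19 = -331$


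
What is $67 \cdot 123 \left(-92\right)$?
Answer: $-758172$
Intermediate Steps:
$67 \cdot 123 \left(-92\right) = 8241 \left(-92\right) = -758172$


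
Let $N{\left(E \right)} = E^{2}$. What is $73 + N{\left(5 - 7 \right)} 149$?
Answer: $669$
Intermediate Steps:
$73 + N{\left(5 - 7 \right)} 149 = 73 + \left(5 - 7\right)^{2} \cdot 149 = 73 + \left(-2\right)^{2} \cdot 149 = 73 + 4 \cdot 149 = 73 + 596 = 669$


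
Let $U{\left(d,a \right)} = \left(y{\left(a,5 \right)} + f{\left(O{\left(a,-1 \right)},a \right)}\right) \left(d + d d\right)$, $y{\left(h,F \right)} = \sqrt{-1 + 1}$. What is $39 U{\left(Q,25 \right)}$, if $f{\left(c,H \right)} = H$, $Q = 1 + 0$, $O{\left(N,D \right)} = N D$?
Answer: $1950$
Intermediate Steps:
$O{\left(N,D \right)} = D N$
$Q = 1$
$y{\left(h,F \right)} = 0$ ($y{\left(h,F \right)} = \sqrt{0} = 0$)
$U{\left(d,a \right)} = a \left(d + d^{2}\right)$ ($U{\left(d,a \right)} = \left(0 + a\right) \left(d + d d\right) = a \left(d + d^{2}\right)$)
$39 U{\left(Q,25 \right)} = 39 \cdot 25 \cdot 1 \left(1 + 1\right) = 39 \cdot 25 \cdot 1 \cdot 2 = 39 \cdot 50 = 1950$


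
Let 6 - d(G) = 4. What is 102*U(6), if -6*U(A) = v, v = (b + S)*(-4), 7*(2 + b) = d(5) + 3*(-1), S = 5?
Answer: 1360/7 ≈ 194.29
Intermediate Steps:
d(G) = 2 (d(G) = 6 - 1*4 = 6 - 4 = 2)
b = -15/7 (b = -2 + (2 + 3*(-1))/7 = -2 + (2 - 3)/7 = -2 + (⅐)*(-1) = -2 - ⅐ = -15/7 ≈ -2.1429)
v = -80/7 (v = (-15/7 + 5)*(-4) = (20/7)*(-4) = -80/7 ≈ -11.429)
U(A) = 40/21 (U(A) = -⅙*(-80/7) = 40/21)
102*U(6) = 102*(40/21) = 1360/7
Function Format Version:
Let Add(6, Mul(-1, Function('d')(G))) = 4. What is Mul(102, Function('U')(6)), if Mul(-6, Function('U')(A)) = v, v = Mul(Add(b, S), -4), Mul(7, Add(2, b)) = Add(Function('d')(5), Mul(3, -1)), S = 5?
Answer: Rational(1360, 7) ≈ 194.29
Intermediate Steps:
Function('d')(G) = 2 (Function('d')(G) = Add(6, Mul(-1, 4)) = Add(6, -4) = 2)
b = Rational(-15, 7) (b = Add(-2, Mul(Rational(1, 7), Add(2, Mul(3, -1)))) = Add(-2, Mul(Rational(1, 7), Add(2, -3))) = Add(-2, Mul(Rational(1, 7), -1)) = Add(-2, Rational(-1, 7)) = Rational(-15, 7) ≈ -2.1429)
v = Rational(-80, 7) (v = Mul(Add(Rational(-15, 7), 5), -4) = Mul(Rational(20, 7), -4) = Rational(-80, 7) ≈ -11.429)
Function('U')(A) = Rational(40, 21) (Function('U')(A) = Mul(Rational(-1, 6), Rational(-80, 7)) = Rational(40, 21))
Mul(102, Function('U')(6)) = Mul(102, Rational(40, 21)) = Rational(1360, 7)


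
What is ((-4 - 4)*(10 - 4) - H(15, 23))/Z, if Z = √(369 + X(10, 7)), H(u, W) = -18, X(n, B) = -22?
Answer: -30*√347/347 ≈ -1.6105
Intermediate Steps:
Z = √347 (Z = √(369 - 22) = √347 ≈ 18.628)
((-4 - 4)*(10 - 4) - H(15, 23))/Z = ((-4 - 4)*(10 - 4) - 1*(-18))/(√347) = (-8*6 + 18)*(√347/347) = (-48 + 18)*(√347/347) = -30*√347/347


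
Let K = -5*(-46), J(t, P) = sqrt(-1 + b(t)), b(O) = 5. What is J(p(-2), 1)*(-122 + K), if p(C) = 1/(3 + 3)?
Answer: 216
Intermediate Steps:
p(C) = 1/6
J(t, P) = 2 (J(t, P) = sqrt(-1 + 5) = sqrt(4) = 2)
K = 230
J(p(-2), 1)*(-122 + K) = 2*(-122 + 230) = 2*108 = 216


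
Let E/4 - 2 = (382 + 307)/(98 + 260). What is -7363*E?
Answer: -20690030/179 ≈ -1.1559e+5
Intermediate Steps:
E = 2810/179 (E = 8 + 4*((382 + 307)/(98 + 260)) = 8 + 4*(689/358) = 8 + 1378/179 = 2810/179 ≈ 15.698)
-7363*E = -7363*2810/179 = -1*20690030/179 = -20690030/179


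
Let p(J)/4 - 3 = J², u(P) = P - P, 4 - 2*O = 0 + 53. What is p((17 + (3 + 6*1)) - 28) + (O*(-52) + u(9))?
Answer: 1302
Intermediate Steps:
O = -49/2 (O = 2 - (0 + 53)/2 = 2 - ½*53 = 2 - 53/2 = -49/2 ≈ -24.500)
u(P) = 0
p(J) = 12 + 4*J²
p((17 + (3 + 6*1)) - 28) + (O*(-52) + u(9)) = (12 + 4*((17 + (3 + 6*1)) - 28)²) + (-49/2*(-52) + 0) = (12 + 4*((17 + (3 + 6)) - 28)²) + (1274 + 0) = (12 + 4*((17 + 9) - 28)²) + 1274 = (12 + 4*(26 - 28)²) + 1274 = (12 + 4*(-2)²) + 1274 = (12 + 4*4) + 1274 = (12 + 16) + 1274 = 28 + 1274 = 1302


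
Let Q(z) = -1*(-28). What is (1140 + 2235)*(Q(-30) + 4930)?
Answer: 16733250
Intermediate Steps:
Q(z) = 28
(1140 + 2235)*(Q(-30) + 4930) = (1140 + 2235)*(28 + 4930) = 3375*4958 = 16733250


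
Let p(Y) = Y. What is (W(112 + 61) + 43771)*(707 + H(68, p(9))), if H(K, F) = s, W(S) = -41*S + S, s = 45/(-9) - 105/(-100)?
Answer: 518161911/20 ≈ 2.5908e+7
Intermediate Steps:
s = -79/20 (s = 45*(-⅑) - 105*(-1/100) = -5 + 21/20 = -79/20 ≈ -3.9500)
W(S) = -40*S
H(K, F) = -79/20
(W(112 + 61) + 43771)*(707 + H(68, p(9))) = (-40*(112 + 61) + 43771)*(707 - 79/20) = (-40*173 + 43771)*(14061/20) = (-6920 + 43771)*(14061/20) = 36851*(14061/20) = 518161911/20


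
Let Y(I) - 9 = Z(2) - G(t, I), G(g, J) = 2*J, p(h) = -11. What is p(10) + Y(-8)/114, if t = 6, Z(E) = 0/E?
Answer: -1229/114 ≈ -10.781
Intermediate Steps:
Z(E) = 0
Y(I) = 9 - 2*I (Y(I) = 9 + (0 - 2*I) = 9 - 2*I)
p(10) + Y(-8)/114 = -11 + (9 - 2*(-8))/114 = -11 + (9 + 16)/114 = -11 + (1/114)*25 = -11 + 25/114 = -1229/114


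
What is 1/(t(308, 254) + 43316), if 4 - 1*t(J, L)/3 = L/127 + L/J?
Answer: 154/6671207 ≈ 2.3084e-5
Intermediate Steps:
t(J, L) = 12 - 3*L/127 - 3*L/J (t(J, L) = 12 - 3*(L/127 + L/J) = 12 + (-3*L/127 - 3*L/J) = 12 - 3*L/127 - 3*L/J)
1/(t(308, 254) + 43316) = 1/((12 - 3/127*254 - 3*254/308) + 43316) = 1/((12 - 6 - 3*254*1/308) + 43316) = 1/((12 - 6 - 381/154) + 43316) = 1/(543/154 + 43316) = 1/(6671207/154) = 154/6671207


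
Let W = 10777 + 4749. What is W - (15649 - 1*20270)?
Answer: 20147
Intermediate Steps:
W = 15526
W - (15649 - 1*20270) = 15526 - (15649 - 1*20270) = 15526 - (15649 - 20270) = 15526 - 1*(-4621) = 15526 + 4621 = 20147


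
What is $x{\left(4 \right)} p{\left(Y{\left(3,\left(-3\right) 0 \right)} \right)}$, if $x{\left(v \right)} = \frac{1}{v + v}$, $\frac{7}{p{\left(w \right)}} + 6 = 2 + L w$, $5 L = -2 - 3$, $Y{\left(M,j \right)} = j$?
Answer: $- \frac{7}{32} \approx -0.21875$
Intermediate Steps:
$L = -1$ ($L = \frac{-2 - 3}{5} = \frac{1}{5} \left(-5\right) = -1$)
$p{\left(w \right)} = \frac{7}{-4 - w}$ ($p{\left(w \right)} = \frac{7}{-6 - \left(-2 + w\right)} = \frac{7}{-4 - w}$)
$x{\left(v \right)} = \frac{1}{2 v}$
$x{\left(4 \right)} p{\left(Y{\left(3,\left(-3\right) 0 \right)} \right)} = \frac{1}{2 \cdot 4} \left(- \frac{7}{4 - 0}\right) = \frac{1}{2} \cdot \frac{1}{4} \left(- \frac{7}{4 + 0}\right) = \frac{\left(-7\right) \frac{1}{4}}{8} = \frac{1}{8} \left(- \frac{7}{4}\right) = - \frac{7}{32}$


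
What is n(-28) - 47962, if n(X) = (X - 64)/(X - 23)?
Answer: -2445970/51 ≈ -47960.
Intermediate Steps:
n(X) = (-64 + X)/(-23 + X)
n(-28) - 47962 = (-64 - 28)/(-23 - 28) - 47962 = -92/(-51) - 47962 = -1/51*(-92) - 47962 = 92/51 - 47962 = -2445970/51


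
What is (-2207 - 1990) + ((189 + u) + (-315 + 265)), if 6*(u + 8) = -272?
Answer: -12334/3 ≈ -4111.3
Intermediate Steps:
u = -160/3 (u = -8 + (1/6)*(-272) = -8 - 136/3 = -160/3 ≈ -53.333)
(-2207 - 1990) + ((189 + u) + (-315 + 265)) = (-2207 - 1990) + ((189 - 160/3) + (-315 + 265)) = -4197 + (407/3 - 50) = -4197 + 257/3 = -12334/3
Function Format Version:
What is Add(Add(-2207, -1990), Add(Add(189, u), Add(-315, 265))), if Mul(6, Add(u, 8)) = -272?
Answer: Rational(-12334, 3) ≈ -4111.3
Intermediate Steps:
u = Rational(-160, 3) (u = Add(-8, Mul(Rational(1, 6), -272)) = Add(-8, Rational(-136, 3)) = Rational(-160, 3) ≈ -53.333)
Add(Add(-2207, -1990), Add(Add(189, u), Add(-315, 265))) = Add(Add(-2207, -1990), Add(Add(189, Rational(-160, 3)), Add(-315, 265))) = Add(-4197, Add(Rational(407, 3), -50)) = Add(-4197, Rational(257, 3)) = Rational(-12334, 3)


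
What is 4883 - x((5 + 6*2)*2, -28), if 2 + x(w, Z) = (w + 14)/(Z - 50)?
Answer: 63513/13 ≈ 4885.6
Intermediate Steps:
x(w, Z) = -2 + (14 + w)/(-50 + Z) (x(w, Z) = -2 + (w + 14)/(Z - 50) = -2 + (14 + w)/(-50 + Z))
4883 - x((5 + 6*2)*2, -28) = 4883 - (114 + (5 + 6*2)*2 - 2*(-28))/(-50 - 28) = 4883 - (114 + (5 + 12)*2 + 56)/(-78) = 4883 - (-1)*(114 + 17*2 + 56)/78 = 4883 - (-1)*(114 + 34 + 56)/78 = 4883 - (-1)*204/78 = 4883 - 1*(-34/13) = 4883 + 34/13 = 63513/13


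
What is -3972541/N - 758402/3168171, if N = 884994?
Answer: -4418956804033/934604108658 ≈ -4.7282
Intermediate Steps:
-3972541/N - 758402/3168171 = -3972541/884994 - 758402/3168171 = -4418956804033/934604108658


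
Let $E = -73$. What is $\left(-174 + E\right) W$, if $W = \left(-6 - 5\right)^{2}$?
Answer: $-29887$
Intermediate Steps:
$W = 121$ ($W = \left(-11\right)^{2} = 121$)
$\left(-174 + E\right) W = \left(-174 - 73\right) 121 = \left(-247\right) 121 = -29887$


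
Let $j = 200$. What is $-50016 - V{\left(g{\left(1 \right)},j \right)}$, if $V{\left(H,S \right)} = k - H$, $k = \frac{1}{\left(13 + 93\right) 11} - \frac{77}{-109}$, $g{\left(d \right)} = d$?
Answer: $- \frac{6356696301}{127094} \approx -50016.0$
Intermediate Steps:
$k = \frac{89891}{127094}$ ($k = \frac{1}{106} \cdot \frac{1}{11} - - \frac{77}{109} = \frac{1}{106} \cdot \frac{1}{11} + \frac{77}{109} = \frac{1}{1166} + \frac{77}{109} = \frac{89891}{127094} \approx 0.70728$)
$V{\left(H,S \right)} = \frac{89891}{127094} - H$
$-50016 - V{\left(g{\left(1 \right)},j \right)} = -50016 - \left(\frac{89891}{127094} - 1\right) = -50016 - - \frac{37203}{127094} = -50016 + \frac{37203}{127094} = - \frac{6356696301}{127094}$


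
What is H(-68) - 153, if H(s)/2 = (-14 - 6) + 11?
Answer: -171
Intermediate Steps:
H(s) = -18 (H(s) = 2*((-14 - 6) + 11) = 2*(-20 + 11) = 2*(-9) = -18)
H(-68) - 153 = -18 - 153 = -171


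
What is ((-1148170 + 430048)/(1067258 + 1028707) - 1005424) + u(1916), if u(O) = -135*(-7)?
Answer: -701784515119/698655 ≈ -1.0045e+6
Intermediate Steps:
u(O) = 945
((-1148170 + 430048)/(1067258 + 1028707) - 1005424) + u(1916) = ((-1148170 + 430048)/(1067258 + 1028707) - 1005424) + 945 = (-718122/2095965 - 1005424) + 945 = (-718122*1/2095965 - 1005424) + 945 = (-239374/698655 - 1005424) + 945 = -702444744094/698655 + 945 = -701784515119/698655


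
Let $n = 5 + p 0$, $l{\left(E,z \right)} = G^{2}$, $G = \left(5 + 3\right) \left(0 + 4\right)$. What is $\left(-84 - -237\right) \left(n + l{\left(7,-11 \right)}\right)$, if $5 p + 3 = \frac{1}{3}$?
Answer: $157437$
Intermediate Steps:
$p = - \frac{8}{15}$ ($p = - \frac{3}{5} + \frac{1}{5 \cdot 3} = - \frac{3}{5} + \frac{1}{5} \cdot \frac{1}{3} = - \frac{3}{5} + \frac{1}{15} = - \frac{8}{15} \approx -0.53333$)
$G = 32$ ($G = 8 \cdot 4 = 32$)
$l{\left(E,z \right)} = 1024$ ($l{\left(E,z \right)} = 32^{2} = 1024$)
$n = 5$ ($n = 5 - 0 = 5 + 0 = 5$)
$\left(-84 - -237\right) \left(n + l{\left(7,-11 \right)}\right) = \left(-84 - -237\right) \left(5 + 1024\right) = \left(-84 + 237\right) 1029 = 153 \cdot 1029 = 157437$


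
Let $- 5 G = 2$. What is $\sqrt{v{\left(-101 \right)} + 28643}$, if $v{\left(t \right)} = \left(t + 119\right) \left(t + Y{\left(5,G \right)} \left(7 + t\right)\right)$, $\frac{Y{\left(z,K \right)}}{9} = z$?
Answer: $i \sqrt{49315} \approx 222.07 i$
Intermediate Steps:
$G = - \frac{2}{5}$ ($G = \left(- \frac{1}{5}\right) 2 = - \frac{2}{5} \approx -0.4$)
$Y{\left(z,K \right)} = 9 z$
$v{\left(t \right)} = \left(119 + t\right) \left(315 + 46 t\right)$ ($v{\left(t \right)} = \left(t + 119\right) \left(t + 9 \cdot 5 \left(7 + t\right)\right) = \left(119 + t\right) \left(t + 45 \left(7 + t\right)\right) = \left(119 + t\right) \left(t + \left(315 + 45 t\right)\right) = \left(119 + t\right) \left(315 + 46 t\right)$)
$\sqrt{v{\left(-101 \right)} + 28643} = \sqrt{\left(37485 + 46 \left(-101\right)^{2} + 5789 \left(-101\right)\right) + 28643} = \sqrt{\left(37485 + 46 \cdot 10201 - 584689\right) + 28643} = \sqrt{\left(37485 + 469246 - 584689\right) + 28643} = \sqrt{-77958 + 28643} = \sqrt{-49315} = i \sqrt{49315}$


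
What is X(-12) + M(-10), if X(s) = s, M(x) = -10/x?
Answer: -11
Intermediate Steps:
X(-12) + M(-10) = -12 - 10/(-10) = -12 - 10*(-⅒) = -12 + 1 = -11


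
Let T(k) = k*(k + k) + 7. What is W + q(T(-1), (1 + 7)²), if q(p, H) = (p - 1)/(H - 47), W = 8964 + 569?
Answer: 162069/17 ≈ 9533.5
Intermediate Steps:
W = 9533
T(k) = 7 + 2*k² (T(k) = k*(2*k) + 7 = 2*k² + 7 = 7 + 2*k²)
q(p, H) = (-1 + p)/(-47 + H)
W + q(T(-1), (1 + 7)²) = 9533 + (-1 + (7 + 2*(-1)²))/(-47 + (1 + 7)²) = 9533 + (-1 + (7 + 2*1))/(-47 + 8²) = 9533 + (-1 + (7 + 2))/(-47 + 64) = 9533 + (-1 + 9)/17 = 9533 + (1/17)*8 = 9533 + 8/17 = 162069/17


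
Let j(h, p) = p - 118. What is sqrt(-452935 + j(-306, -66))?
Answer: I*sqrt(453119) ≈ 673.14*I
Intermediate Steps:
j(h, p) = -118 + p
sqrt(-452935 + j(-306, -66)) = sqrt(-452935 + (-118 - 66)) = sqrt(-452935 - 184) = sqrt(-453119) = I*sqrt(453119)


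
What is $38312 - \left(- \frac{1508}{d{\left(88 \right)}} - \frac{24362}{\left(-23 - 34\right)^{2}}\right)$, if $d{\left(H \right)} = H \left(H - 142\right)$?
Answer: $\frac{16433870503}{428868} \approx 38319.0$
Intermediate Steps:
$d{\left(H \right)} = H \left(-142 + H\right)$
$38312 - \left(- \frac{1508}{d{\left(88 \right)}} - \frac{24362}{\left(-23 - 34\right)^{2}}\right) = 38312 - \left(- \frac{1508}{88 \left(-142 + 88\right)} - \frac{24362}{\left(-23 - 34\right)^{2}}\right) = 38312 - \left(- \frac{1508}{88 \left(-54\right)} - \frac{24362}{\left(-57\right)^{2}}\right) = 38312 - \left(- \frac{1508}{-4752} - \frac{24362}{3249}\right) = 38312 - \left(\left(-1508\right) \left(- \frac{1}{4752}\right) - \frac{24362}{3249}\right) = 38312 - \left(\frac{377}{1188} - \frac{24362}{3249}\right) = 38312 - - \frac{3079687}{428868} = 38312 + \frac{3079687}{428868} = \frac{16433870503}{428868}$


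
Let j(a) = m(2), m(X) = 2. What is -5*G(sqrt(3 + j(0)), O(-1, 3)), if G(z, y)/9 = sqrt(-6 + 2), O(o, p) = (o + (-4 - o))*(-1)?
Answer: -90*I ≈ -90.0*I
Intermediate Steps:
O(o, p) = 4 (O(o, p) = -4*(-1) = 4)
j(a) = 2
G(z, y) = 18*I (G(z, y) = 9*sqrt(-6 + 2) = 9*sqrt(-4) = 9*(2*I) = 18*I)
-5*G(sqrt(3 + j(0)), O(-1, 3)) = -90*I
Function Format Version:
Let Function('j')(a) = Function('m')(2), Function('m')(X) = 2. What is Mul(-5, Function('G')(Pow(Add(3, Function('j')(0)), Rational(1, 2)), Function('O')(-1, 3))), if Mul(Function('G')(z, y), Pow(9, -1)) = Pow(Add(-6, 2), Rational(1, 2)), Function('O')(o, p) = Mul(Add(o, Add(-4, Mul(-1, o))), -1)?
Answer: Mul(-90, I) ≈ Mul(-90.000, I)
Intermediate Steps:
Function('O')(o, p) = 4 (Function('O')(o, p) = Mul(-4, -1) = 4)
Function('j')(a) = 2
Function('G')(z, y) = Mul(18, I) (Function('G')(z, y) = Mul(9, Pow(Add(-6, 2), Rational(1, 2))) = Mul(9, Pow(-4, Rational(1, 2))) = Mul(9, Mul(2, I)) = Mul(18, I))
Mul(-5, Function('G')(Pow(Add(3, Function('j')(0)), Rational(1, 2)), Function('O')(-1, 3))) = Mul(-5, Mul(18, I)) = Mul(-90, I)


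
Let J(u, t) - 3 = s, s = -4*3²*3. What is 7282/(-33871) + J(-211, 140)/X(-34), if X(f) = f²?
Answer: -11974447/39154876 ≈ -0.30582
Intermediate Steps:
s = -108 (s = -4*9*3 = -36*3 = -108)
J(u, t) = -105 (J(u, t) = 3 - 108 = -105)
7282/(-33871) + J(-211, 140)/X(-34) = 7282/(-33871) - 105/((-34)²) = 7282*(-1/33871) - 105/1156 = -7282/33871 - 105*1/1156 = -7282/33871 - 105/1156 = -11974447/39154876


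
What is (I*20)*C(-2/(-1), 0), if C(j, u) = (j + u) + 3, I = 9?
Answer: 900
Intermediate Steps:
C(j, u) = 3 + j + u
(I*20)*C(-2/(-1), 0) = (9*20)*(3 - 2/(-1) + 0) = 180*(3 - 2*(-1) + 0) = 180*(3 + 2 + 0) = 180*5 = 900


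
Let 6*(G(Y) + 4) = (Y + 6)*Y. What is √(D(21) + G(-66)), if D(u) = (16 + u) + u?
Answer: √714 ≈ 26.721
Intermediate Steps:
G(Y) = -4 + Y*(6 + Y)/6 (G(Y) = -4 + ((Y + 6)*Y)/6 = -4 + ((6 + Y)*Y)/6 = -4 + (Y*(6 + Y))/6 = -4 + Y*(6 + Y)/6)
D(u) = 16 + 2*u
√(D(21) + G(-66)) = √((16 + 2*21) + (-4 - 66 + (⅙)*(-66)²)) = √((16 + 42) + (-4 - 66 + (⅙)*4356)) = √(58 + (-4 - 66 + 726)) = √(58 + 656) = √714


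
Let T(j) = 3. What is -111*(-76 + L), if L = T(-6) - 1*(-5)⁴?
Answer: 77478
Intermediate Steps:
L = -622 (L = 3 - 1*(-5)⁴ = 3 - 1*625 = 3 - 625 = -622)
-111*(-76 + L) = -111*(-76 - 622) = -111*(-698) = 77478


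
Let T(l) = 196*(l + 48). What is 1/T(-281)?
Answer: -1/45668 ≈ -2.1897e-5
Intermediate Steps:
T(l) = 9408 + 196*l (T(l) = 196*(48 + l) = 9408 + 196*l)
1/T(-281) = 1/(9408 + 196*(-281)) = 1/(9408 - 55076) = 1/(-45668) = -1/45668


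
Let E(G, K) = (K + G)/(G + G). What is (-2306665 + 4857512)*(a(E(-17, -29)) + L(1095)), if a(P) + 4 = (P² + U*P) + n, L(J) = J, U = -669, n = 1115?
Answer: 960353081948/289 ≈ 3.3230e+9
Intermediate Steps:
E(G, K) = (G + K)/(2*G) (E(G, K) = (G + K)/((2*G)) = (G + K)*(1/(2*G)) = (G + K)/(2*G))
a(P) = 1111 + P² - 669*P (a(P) = -4 + ((P² - 669*P) + 1115) = -4 + (1115 + P² - 669*P) = 1111 + P² - 669*P)
(-2306665 + 4857512)*(a(E(-17, -29)) + L(1095)) = (-2306665 + 4857512)*((1111 + ((½)*(-17 - 29)/(-17))² - 669*(-17 - 29)/(2*(-17))) + 1095) = 2550847*((1111 + ((½)*(-1/17)*(-46))² - 669*(-1)*(-46)/(2*17)) + 1095) = 2550847*((1111 + (23/17)² - 669*23/17) + 1095) = 2550847*((1111 + 529/289 - 15387/17) + 1095) = 2550847*(60029/289 + 1095) = 2550847*(376484/289) = 960353081948/289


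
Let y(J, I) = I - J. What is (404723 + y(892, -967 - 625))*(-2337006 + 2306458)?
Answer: -12287596972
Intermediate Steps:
(404723 + y(892, -967 - 625))*(-2337006 + 2306458) = (404723 + ((-967 - 625) - 1*892))*(-2337006 + 2306458) = (404723 + (-1592 - 892))*(-30548) = (404723 - 2484)*(-30548) = 402239*(-30548) = -12287596972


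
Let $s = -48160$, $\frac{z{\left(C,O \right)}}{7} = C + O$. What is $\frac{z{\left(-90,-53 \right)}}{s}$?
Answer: $\frac{143}{6880} \approx 0.020785$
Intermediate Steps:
$z{\left(C,O \right)} = 7 C + 7 O$ ($z{\left(C,O \right)} = 7 \left(C + O\right) = 7 C + 7 O$)
$\frac{z{\left(-90,-53 \right)}}{s} = \frac{7 \left(-90\right) + 7 \left(-53\right)}{-48160} = \left(-630 - 371\right) \left(- \frac{1}{48160}\right) = \left(-1001\right) \left(- \frac{1}{48160}\right) = \frac{143}{6880}$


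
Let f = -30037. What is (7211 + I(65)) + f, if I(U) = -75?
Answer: -22901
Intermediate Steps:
(7211 + I(65)) + f = (7211 - 75) - 30037 = 7136 - 30037 = -22901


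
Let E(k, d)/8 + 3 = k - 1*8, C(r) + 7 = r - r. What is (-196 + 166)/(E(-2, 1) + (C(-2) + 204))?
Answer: -10/31 ≈ -0.32258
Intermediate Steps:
C(r) = -7 (C(r) = -7 + (r - r) = -7 + 0 = -7)
E(k, d) = -88 + 8*k (E(k, d) = -24 + 8*(k - 1*8) = -24 + 8*(k - 8) = -24 + 8*(-8 + k) = -24 + (-64 + 8*k) = -88 + 8*k)
(-196 + 166)/(E(-2, 1) + (C(-2) + 204)) = (-196 + 166)/((-88 + 8*(-2)) + (-7 + 204)) = -30/((-88 - 16) + 197) = -30/(-104 + 197) = -30/93 = -30*1/93 = -10/31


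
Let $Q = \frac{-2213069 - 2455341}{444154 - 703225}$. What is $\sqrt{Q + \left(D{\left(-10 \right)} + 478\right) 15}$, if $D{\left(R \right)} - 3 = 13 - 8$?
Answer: $\frac{40 \sqrt{306561305010}}{259071} \approx 85.487$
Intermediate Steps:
$D{\left(R \right)} = 8$ ($D{\left(R \right)} = 3 + \left(13 - 8\right) = 3 + 5 = 8$)
$Q = \frac{4668410}{259071}$ ($Q = - \frac{4668410}{-259071} = \left(-4668410\right) \left(- \frac{1}{259071}\right) = \frac{4668410}{259071} \approx 18.02$)
$\sqrt{Q + \left(D{\left(-10 \right)} + 478\right) 15} = \sqrt{\frac{4668410}{259071} + \left(8 + 478\right) 15} = \sqrt{\frac{4668410}{259071} + 486 \cdot 15} = \sqrt{\frac{4668410}{259071} + 7290} = \sqrt{\frac{1893296000}{259071}} = \frac{40 \sqrt{306561305010}}{259071}$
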